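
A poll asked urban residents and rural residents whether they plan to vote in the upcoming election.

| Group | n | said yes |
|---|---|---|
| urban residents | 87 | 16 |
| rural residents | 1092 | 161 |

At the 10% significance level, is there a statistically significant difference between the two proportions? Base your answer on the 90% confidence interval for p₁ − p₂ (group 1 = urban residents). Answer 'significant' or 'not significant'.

not significant

First, p̂₁ = 16/87 = 0.1839; p̂₂ = 161/1092 = 0.1474.
The two standard errors are √(0.1839×0.8161/87) = 0.04153 and √(0.1474×0.8526/1092) = 0.01073.
Because the samples are independent, SE_diff = √(0.04153² + 0.01073²) = 0.04289.
Using z* = 1.645 for 90%, ME = 1.645 × 0.04289 = 0.07055.
p̂₁ − p̂₂ = 0.0365; interval 0.0365 ± 0.07055 gives (-0.03405, 0.10705).
The interval (-0.03405, 0.10705) contains 0, so the difference is not significant.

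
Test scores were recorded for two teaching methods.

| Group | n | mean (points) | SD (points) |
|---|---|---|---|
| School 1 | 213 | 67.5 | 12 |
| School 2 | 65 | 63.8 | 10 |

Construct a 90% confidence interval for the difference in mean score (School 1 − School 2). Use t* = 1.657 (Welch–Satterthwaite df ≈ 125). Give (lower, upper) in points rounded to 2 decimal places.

(1.23, 6.17)

Standard errors of each mean: 12/√213 = 0.8222 and 10/√65 = 1.2403.
SE(x̄₁ − x̄₂) = √(0.8222² + 1.2403²) = 1.4881 for independent samples with unequal variances.
With t* = 1.657, the margin is 1.657 × 1.4881 = 2.4658.
x̄₁ − x̄₂ = 67.5 − 63.8 = 3.7000; the interval is 3.7000 ± 2.4658 = (1.23, 6.17).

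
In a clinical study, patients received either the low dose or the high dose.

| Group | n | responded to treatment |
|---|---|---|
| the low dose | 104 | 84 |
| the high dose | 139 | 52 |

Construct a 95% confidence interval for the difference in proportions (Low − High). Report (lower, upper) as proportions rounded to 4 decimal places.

First, p̂₁ = 84/104 = 0.8077; p̂₂ = 52/139 = 0.3741.
The two standard errors are √(0.8077×0.1923/104) = 0.03865 and √(0.3741×0.6259/139) = 0.04104.
Because the samples are independent, SE_diff = √(0.03865² + 0.04104²) = 0.05637.
Using z* = 1.960 for 95%, ME = 1.960 × 0.05637 = 0.11049.
p̂₁ − p̂₂ = 0.4336; interval 0.4336 ± 0.11049 gives (0.3231, 0.5441).

(0.3231, 0.5441)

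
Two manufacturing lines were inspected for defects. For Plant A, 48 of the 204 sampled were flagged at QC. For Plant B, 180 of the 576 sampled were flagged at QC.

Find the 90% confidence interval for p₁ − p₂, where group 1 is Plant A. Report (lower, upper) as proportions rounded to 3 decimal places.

(-0.135, -0.019)

Sample proportions: 48/204 = 0.2353, 180/576 = 0.3125.
Each SE is √(p̂(1−p̂)/n): √(0.2353·0.7647/204) = 0.02970 and √(0.3125·0.6875/576) = 0.01931.
SE(p̂₁ − p̂₂) = √(SE₁² + SE₂²) = √(0.00088209 + 0.0003728761) = 0.03543, since the two samples are independent.
At 90% confidence z* = 1.645; margin = 1.645 × 0.03543 = 0.05828.
The difference is 0.2353 − 0.3125 = -0.0772, so the interval is -0.0772 ± 0.05828 = (-0.135, -0.019).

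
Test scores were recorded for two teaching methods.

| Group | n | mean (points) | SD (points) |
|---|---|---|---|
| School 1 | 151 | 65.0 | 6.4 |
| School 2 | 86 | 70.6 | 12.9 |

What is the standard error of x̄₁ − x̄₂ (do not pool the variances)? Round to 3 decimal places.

Standard errors of each mean: 6.4/√151 = 0.5208 and 12.9/√86 = 1.3910.
SE(x̄₁ − x̄₂) = √(0.5208² + 1.3910²) = 1.4853 for independent samples with unequal variances.

1.485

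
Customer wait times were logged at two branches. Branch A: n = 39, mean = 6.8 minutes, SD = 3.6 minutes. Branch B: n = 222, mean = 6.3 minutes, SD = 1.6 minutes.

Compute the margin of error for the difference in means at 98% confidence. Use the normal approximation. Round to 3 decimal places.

Per-group SEs: s₁/√n₁ = 3.6/√39 = 0.5765, s₂/√n₂ = 1.6/√222 = 0.1074.
Unpooled SE of the difference: √(0.33235225 + 0.01153476) = 0.5864.
Margin of error = z* · SE = 2.326 × 0.5864 = 1.3640.

1.364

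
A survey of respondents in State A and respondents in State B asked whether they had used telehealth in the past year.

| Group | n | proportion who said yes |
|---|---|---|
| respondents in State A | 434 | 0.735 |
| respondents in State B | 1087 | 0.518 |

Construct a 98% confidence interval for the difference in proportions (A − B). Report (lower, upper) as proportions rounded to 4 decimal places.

(0.1564, 0.2776)

SE₁ = √(p̂₁(1−p̂₁)/n₁) = √(0.7350·0.2650/434) = 0.02118; SE₂ = √(0.5180·0.4820/1087) = 0.01516.
Independent samples: SE of the difference = √(SE₁² + SE₂²) = √(0.0004485924 + 0.0002298256) = 0.02605.
z* for 98% confidence is 2.326, so the margin of error is 2.326 × 0.02605 = 0.06059.
Point estimate p̂₁ − p̂₂ = 0.7350 − 0.5180 = 0.2170.
0.2170 ± 0.06059 → (0.1564, 0.2776).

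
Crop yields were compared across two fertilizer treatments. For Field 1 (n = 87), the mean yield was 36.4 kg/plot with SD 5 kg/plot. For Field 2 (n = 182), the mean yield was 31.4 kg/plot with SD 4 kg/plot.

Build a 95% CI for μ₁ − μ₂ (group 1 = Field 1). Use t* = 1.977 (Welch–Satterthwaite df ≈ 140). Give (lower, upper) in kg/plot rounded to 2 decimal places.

(3.79, 6.21)

SE₁ = s₁/√n₁ = 5/√87 = 0.5361; SE₂ = 4/√182 = 0.2965.
Independent samples, unequal variances: SE_diff = √(SE₁² + SE₂²) = √(0.28740321 + 0.08791225) = 0.6126.
t* = 1.977, so margin of error = 1.977 × 0.6126 = 1.2111.
Difference in means = 36.4 − 31.4 = 5.0000.
5.0000 ± 1.2111 → (3.79, 6.21).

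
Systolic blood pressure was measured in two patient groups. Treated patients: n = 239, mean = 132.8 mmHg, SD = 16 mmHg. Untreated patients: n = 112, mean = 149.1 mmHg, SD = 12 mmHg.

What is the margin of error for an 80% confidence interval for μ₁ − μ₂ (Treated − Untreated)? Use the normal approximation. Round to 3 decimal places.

1.968

Per-group SEs: s₁/√n₁ = 16/√239 = 1.0350, s₂/√n₂ = 12/√112 = 1.1339.
Unpooled SE of the difference: √(1.071225 + 1.28572921) = 1.5352.
Margin of error = z* · SE = 1.282 × 1.5352 = 1.9681.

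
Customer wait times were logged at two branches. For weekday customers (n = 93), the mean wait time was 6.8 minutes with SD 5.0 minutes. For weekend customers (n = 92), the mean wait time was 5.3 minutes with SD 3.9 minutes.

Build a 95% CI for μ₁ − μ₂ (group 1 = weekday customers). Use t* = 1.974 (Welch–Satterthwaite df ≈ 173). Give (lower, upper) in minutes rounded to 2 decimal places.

Standard errors of each mean: 5.0/√93 = 0.5185 and 3.9/√92 = 0.4066.
SE(x̄₁ − x̄₂) = √(0.5185² + 0.4066²) = 0.6589 for independent samples with unequal variances.
With t* = 1.974, the margin is 1.974 × 0.6589 = 1.3007.
x̄₁ − x̄₂ = 6.8 − 5.3 = 1.5000; the interval is 1.5000 ± 1.3007 = (0.20, 2.80).

(0.20, 2.80)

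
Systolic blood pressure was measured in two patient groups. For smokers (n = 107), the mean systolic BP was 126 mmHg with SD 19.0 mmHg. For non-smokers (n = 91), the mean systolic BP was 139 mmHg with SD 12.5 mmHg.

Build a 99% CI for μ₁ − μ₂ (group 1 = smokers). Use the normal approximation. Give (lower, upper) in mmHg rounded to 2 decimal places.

SE₁ = s₁/√n₁ = 19.0/√107 = 1.8368; SE₂ = 12.5/√91 = 1.3104.
Independent samples, unequal variances: SE_diff = √(SE₁² + SE₂²) = √(3.37383424 + 1.71714816) = 2.2563.
z* = 2.576, so margin of error = 2.576 × 2.2563 = 5.8122.
Difference in means = 126 − 139 = -13.0000.
-13.0000 ± 5.8122 → (-18.81, -7.19).

(-18.81, -7.19)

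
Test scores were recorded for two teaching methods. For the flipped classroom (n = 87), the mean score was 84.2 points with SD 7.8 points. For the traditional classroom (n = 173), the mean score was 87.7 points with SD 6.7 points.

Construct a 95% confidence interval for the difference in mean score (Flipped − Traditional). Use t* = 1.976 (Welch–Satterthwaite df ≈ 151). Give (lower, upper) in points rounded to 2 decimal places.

(-5.43, -1.57)

Standard errors of each mean: 7.8/√87 = 0.8362 and 6.7/√173 = 0.5094.
SE(x̄₁ − x̄₂) = √(0.8362² + 0.5094²) = 0.9791 for independent samples with unequal variances.
With t* = 1.976, the margin is 1.976 × 0.9791 = 1.9347.
x̄₁ − x̄₂ = 84.2 − 87.7 = -3.5000; the interval is -3.5000 ± 1.9347 = (-5.43, -1.57).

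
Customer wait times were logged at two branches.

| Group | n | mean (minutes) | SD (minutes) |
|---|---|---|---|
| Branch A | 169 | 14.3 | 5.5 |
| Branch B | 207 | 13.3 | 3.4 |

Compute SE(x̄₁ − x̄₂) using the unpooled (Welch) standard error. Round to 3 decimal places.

0.485

Per-group SEs: s₁/√n₁ = 5.5/√169 = 0.4231, s₂/√n₂ = 3.4/√207 = 0.2363.
Unpooled SE of the difference: √(0.17901361 + 0.05583769) = 0.4846.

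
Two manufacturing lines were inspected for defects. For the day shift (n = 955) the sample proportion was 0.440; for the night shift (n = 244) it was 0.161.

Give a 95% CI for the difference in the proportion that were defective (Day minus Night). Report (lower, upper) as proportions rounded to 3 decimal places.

(0.223, 0.335)

SE₁ = √(p̂₁(1−p̂₁)/n₁) = √(0.4400·0.5600/955) = 0.01606; SE₂ = √(0.1610·0.8390/244) = 0.02353.
Independent samples: SE of the difference = √(SE₁² + SE₂²) = √(0.0002579236 + 0.0005536609) = 0.02849.
z* for 95% confidence is 1.960, so the margin of error is 1.960 × 0.02849 = 0.05584.
Point estimate p̂₁ − p̂₂ = 0.4400 − 0.1610 = 0.2790.
0.2790 ± 0.05584 → (0.223, 0.335).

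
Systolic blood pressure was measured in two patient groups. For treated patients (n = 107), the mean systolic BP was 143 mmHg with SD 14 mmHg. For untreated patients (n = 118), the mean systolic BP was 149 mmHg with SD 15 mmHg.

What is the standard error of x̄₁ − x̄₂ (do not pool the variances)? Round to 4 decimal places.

Per-group SEs: s₁/√n₁ = 14/√107 = 1.3534, s₂/√n₂ = 15/√118 = 1.3809.
Unpooled SE of the difference: √(1.83169156 + 1.90688481) = 1.9335.

1.9335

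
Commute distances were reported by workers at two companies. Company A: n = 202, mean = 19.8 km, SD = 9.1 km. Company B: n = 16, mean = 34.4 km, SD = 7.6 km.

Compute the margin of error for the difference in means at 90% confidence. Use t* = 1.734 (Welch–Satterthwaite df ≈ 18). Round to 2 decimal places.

SE₁ = s₁/√n₁ = 9.1/√202 = 0.6403; SE₂ = 7.6/√16 = 1.9000.
Independent samples, unequal variances: SE_diff = √(SE₁² + SE₂²) = √(0.40998409 + 3.61) = 2.0050.
t* = 1.734, so margin of error = 1.734 × 2.0050 = 3.4767.

3.48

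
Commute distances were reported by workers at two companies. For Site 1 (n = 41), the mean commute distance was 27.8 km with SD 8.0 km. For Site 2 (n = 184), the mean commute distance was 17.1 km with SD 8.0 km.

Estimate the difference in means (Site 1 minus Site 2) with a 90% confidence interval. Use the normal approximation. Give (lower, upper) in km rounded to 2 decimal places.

Per-group SEs: s₁/√n₁ = 8.0/√41 = 1.2494, s₂/√n₂ = 8.0/√184 = 0.5898.
Unpooled SE of the difference: √(1.56100036 + 0.34786404) = 1.3816.
Margin of error = z* · SE = 1.645 × 1.3816 = 2.2727.
x̄₁ − x̄₂ = 27.8 − 17.1 = 10.7000.
CI: 10.7000 ± 2.2727 = (8.43, 12.97).

(8.43, 12.97)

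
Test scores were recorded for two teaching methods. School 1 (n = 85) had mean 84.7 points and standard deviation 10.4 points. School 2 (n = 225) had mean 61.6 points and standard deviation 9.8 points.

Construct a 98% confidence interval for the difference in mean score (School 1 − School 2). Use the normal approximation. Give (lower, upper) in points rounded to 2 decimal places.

Per-group SEs: s₁/√n₁ = 10.4/√85 = 1.1280, s₂/√n₂ = 9.8/√225 = 0.6533.
Unpooled SE of the difference: √(1.272384 + 0.42680089) = 1.3035.
Margin of error = z* · SE = 2.326 × 1.3035 = 3.0319.
x̄₁ − x̄₂ = 84.7 − 61.6 = 23.1000.
CI: 23.1000 ± 3.0319 = (20.07, 26.13).

(20.07, 26.13)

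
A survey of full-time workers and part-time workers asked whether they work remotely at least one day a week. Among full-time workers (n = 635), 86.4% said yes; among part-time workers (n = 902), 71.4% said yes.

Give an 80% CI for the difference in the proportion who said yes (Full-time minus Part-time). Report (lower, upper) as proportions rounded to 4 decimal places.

(0.1240, 0.1760)

SE₁ = √(p̂₁(1−p̂₁)/n₁) = √(0.8640·0.1360/635) = 0.01360; SE₂ = √(0.7140·0.2860/902) = 0.01505.
Independent samples: SE of the difference = √(SE₁² + SE₂²) = √(0.00018496 + 0.0002265025) = 0.02028.
z* for 80% confidence is 1.282, so the margin of error is 1.282 × 0.02028 = 0.02600.
Point estimate p̂₁ − p̂₂ = 0.8640 − 0.7140 = 0.1500.
0.1500 ± 0.02600 → (0.1240, 0.1760).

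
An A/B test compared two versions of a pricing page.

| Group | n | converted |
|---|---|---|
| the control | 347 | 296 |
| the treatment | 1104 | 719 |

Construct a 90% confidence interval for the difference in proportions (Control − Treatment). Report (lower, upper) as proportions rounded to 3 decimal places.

(0.163, 0.241)

Sample proportions: 296/347 = 0.8530, 719/1104 = 0.6513.
Each SE is √(p̂(1−p̂)/n): √(0.8530·0.1470/347) = 0.01901 and √(0.6513·0.3487/1104) = 0.01434.
SE(p̂₁ − p̂₂) = √(SE₁² + SE₂²) = √(0.0003613801 + 0.0002056356) = 0.02381, since the two samples are independent.
At 90% confidence z* = 1.645; margin = 1.645 × 0.02381 = 0.03917.
The difference is 0.8530 − 0.6513 = 0.2017, so the interval is 0.2017 ± 0.03917 = (0.163, 0.241).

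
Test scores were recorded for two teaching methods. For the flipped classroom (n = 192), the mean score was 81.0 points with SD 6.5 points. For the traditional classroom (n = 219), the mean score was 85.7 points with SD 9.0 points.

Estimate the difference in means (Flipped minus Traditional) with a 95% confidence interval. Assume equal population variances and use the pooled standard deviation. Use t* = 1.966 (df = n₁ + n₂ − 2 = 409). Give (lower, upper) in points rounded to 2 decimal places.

Pooled variance s_p² = [191·6.5² + 218·9.0²] / (192+219−2) = 62.9040, so s_p = 7.9312.
SE_diff = s_p·√(1/n₁ + 1/n₂) = 7.9312·√(1/192 + 1/219) = 0.7841.
t* = 1.966; margin = 1.966 × 0.7841 = 1.5415.
Difference = 81.0 − 85.7 = -4.7000.
-4.7000 ± 1.5415 → (-6.24, -3.16).

(-6.24, -3.16)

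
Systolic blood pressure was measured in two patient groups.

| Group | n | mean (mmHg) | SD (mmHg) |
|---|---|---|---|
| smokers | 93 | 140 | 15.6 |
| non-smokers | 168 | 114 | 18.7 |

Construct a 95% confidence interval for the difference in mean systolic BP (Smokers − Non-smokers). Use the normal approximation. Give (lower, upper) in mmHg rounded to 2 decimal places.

(21.75, 30.25)

SE₁ = s₁/√n₁ = 15.6/√93 = 1.6176; SE₂ = 18.7/√168 = 1.4427.
Independent samples, unequal variances: SE_diff = √(SE₁² + SE₂²) = √(2.61662976 + 2.08138329) = 2.1675.
z* = 1.960, so margin of error = 1.960 × 2.1675 = 4.2483.
Difference in means = 140 − 114 = 26.0000.
26.0000 ± 4.2483 → (21.75, 30.25).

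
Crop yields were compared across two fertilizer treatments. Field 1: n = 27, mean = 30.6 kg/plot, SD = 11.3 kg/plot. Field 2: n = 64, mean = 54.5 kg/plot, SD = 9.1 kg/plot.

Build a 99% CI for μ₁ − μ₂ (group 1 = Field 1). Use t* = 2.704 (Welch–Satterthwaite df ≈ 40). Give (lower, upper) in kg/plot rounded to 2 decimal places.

SE₁ = s₁/√n₁ = 11.3/√27 = 2.1747; SE₂ = 9.1/√64 = 1.1375.
Independent samples, unequal variances: SE_diff = √(SE₁² + SE₂²) = √(4.72932009 + 1.29390625) = 2.4542.
t* = 2.704, so margin of error = 2.704 × 2.4542 = 6.6362.
Difference in means = 30.6 − 54.5 = -23.9000.
-23.9000 ± 6.6362 → (-30.54, -17.26).

(-30.54, -17.26)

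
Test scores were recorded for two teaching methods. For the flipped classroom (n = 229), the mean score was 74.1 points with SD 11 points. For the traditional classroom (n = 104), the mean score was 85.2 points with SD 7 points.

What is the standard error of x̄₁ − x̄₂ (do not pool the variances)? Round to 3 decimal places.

1.000

Per-group SEs: s₁/√n₁ = 11/√229 = 0.7269, s₂/√n₂ = 7/√104 = 0.6864.
Unpooled SE of the difference: √(0.52838361 + 0.47114496) = 0.9998.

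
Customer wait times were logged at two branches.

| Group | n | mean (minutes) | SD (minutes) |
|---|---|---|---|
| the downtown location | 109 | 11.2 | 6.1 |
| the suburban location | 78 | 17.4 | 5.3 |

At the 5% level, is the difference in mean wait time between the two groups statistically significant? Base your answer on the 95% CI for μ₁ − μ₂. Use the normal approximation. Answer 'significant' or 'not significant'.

significant

Standard errors of each mean: 6.1/√109 = 0.5843 and 5.3/√78 = 0.6001.
SE(x̄₁ − x̄₂) = √(0.5843² + 0.6001²) = 0.8376 for independent samples with unequal variances.
With z* = 1.960, the margin is 1.960 × 0.8376 = 1.6417.
x̄₁ − x̄₂ = 11.2 − 17.4 = -6.2000; the interval is -6.2000 ± 1.6417 = (-7.8417, -4.5583).
The interval (-7.8417, -4.5583) does not contain 0, so the difference is significant.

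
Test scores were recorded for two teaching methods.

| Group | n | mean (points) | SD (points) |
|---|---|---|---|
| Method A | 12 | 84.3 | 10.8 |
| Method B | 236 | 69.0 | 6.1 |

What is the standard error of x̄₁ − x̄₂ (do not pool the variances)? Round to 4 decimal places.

3.1429

Standard errors of each mean: 10.8/√12 = 3.1177 and 6.1/√236 = 0.3971.
SE(x̄₁ − x̄₂) = √(3.1177² + 0.3971²) = 3.1429 for independent samples with unequal variances.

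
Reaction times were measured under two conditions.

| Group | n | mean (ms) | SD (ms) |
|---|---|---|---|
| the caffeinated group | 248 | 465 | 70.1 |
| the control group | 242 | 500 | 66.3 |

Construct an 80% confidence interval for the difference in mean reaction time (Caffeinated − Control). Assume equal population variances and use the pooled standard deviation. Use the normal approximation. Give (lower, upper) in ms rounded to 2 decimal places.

(-42.91, -27.09)

s_p = √[((n₁−1)s₁² + (n₂−1)s₂²)/(n₁+n₂−2)] = √[(247·70.1² + 241·66.3²)/488] = 68.2498.
SE = 68.2498·√(1/248 + 1/242) = 6.1669.
With z* = 1.282, margin = 1.282 × 6.1669 = 7.9060.
x̄₁ − x̄₂ = 465 − 500 = -35.0000; interval -35.0000 ± 7.9060 = (-42.91, -27.09).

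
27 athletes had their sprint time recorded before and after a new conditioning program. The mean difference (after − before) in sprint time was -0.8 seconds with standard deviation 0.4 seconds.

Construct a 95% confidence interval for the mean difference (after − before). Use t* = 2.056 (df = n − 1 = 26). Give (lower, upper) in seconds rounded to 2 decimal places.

Paired design: SE = s_d/√n = 0.4/√27 = 0.0770.
t* = 2.056; margin of error = 2.056 × 0.0770 = 0.1583.
-0.8 ± 0.1583 → (-0.96, -0.64).

(-0.96, -0.64)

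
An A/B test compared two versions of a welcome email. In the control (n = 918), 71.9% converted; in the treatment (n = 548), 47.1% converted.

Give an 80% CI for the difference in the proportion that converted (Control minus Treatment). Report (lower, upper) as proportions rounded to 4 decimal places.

The two standard errors are √(0.7190×0.2810/918) = 0.01484 and √(0.4710×0.5290/548) = 0.02132.
Because the samples are independent, SE_diff = √(0.01484² + 0.02132²) = 0.02598.
Using z* = 1.282 for 80%, ME = 1.282 × 0.02598 = 0.03331.
p̂₁ − p̂₂ = 0.2480; interval 0.2480 ± 0.03331 gives (0.2147, 0.2813).

(0.2147, 0.2813)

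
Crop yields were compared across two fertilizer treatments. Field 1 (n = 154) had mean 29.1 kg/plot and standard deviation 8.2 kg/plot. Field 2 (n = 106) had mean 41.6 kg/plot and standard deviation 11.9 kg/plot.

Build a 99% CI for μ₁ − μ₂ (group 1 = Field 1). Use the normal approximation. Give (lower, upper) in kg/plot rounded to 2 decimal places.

(-15.93, -9.07)

Standard errors of each mean: 8.2/√154 = 0.6608 and 11.9/√106 = 1.1558.
SE(x̄₁ − x̄₂) = √(0.6608² + 1.1558²) = 1.3314 for independent samples with unequal variances.
With z* = 2.576, the margin is 2.576 × 1.3314 = 3.4297.
x̄₁ − x̄₂ = 29.1 − 41.6 = -12.5000; the interval is -12.5000 ± 3.4297 = (-15.93, -9.07).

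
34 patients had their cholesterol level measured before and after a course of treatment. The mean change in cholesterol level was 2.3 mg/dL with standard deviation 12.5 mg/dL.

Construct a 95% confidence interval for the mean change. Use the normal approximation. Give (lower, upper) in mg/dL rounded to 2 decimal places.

This is a matched-pairs design, so SE = s_d/√n = 12.5/√34 = 2.1437.
Margin = 1.960 × 2.1437 = 4.2017; the interval is 2.3 ± 4.2017 = (-1.90, 6.50).

(-1.90, 6.50)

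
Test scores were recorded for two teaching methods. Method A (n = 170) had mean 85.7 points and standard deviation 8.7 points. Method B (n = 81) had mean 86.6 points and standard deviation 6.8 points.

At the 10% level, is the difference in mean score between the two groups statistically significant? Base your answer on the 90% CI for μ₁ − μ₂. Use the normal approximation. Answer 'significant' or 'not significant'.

not significant

SE₁ = s₁/√n₁ = 8.7/√170 = 0.6673; SE₂ = 6.8/√81 = 0.7556.
Independent samples, unequal variances: SE_diff = √(SE₁² + SE₂²) = √(0.44528929 + 0.57093136) = 1.0081.
z* = 1.645, so margin of error = 1.645 × 1.0081 = 1.6583.
Difference in means = 85.7 − 86.6 = -0.9000.
-0.9000 ± 1.6583 → (-2.5583, 0.7583).
The interval (-2.5583, 0.7583) contains 0, so the difference is not significant.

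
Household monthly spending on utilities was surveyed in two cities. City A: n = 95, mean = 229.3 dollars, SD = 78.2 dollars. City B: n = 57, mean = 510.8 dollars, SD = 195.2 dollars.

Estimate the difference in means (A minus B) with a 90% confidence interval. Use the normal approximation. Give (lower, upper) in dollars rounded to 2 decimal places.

Per-group SEs: s₁/√n₁ = 78.2/√95 = 8.0232, s₂/√n₂ = 195.2/√57 = 25.8549.
Unpooled SE of the difference: √(64.37173824 + 668.47585401) = 27.0712.
Margin of error = z* · SE = 1.645 × 27.0712 = 44.5321.
x̄₁ − x̄₂ = 229.3 − 510.8 = -281.5000.
CI: -281.5000 ± 44.5321 = (-326.03, -236.97).

(-326.03, -236.97)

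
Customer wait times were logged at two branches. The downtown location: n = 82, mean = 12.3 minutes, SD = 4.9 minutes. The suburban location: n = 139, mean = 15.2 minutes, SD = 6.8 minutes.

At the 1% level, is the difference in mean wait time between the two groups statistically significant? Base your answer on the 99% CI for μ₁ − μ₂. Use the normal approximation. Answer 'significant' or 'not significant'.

SE₁ = s₁/√n₁ = 4.9/√82 = 0.5411; SE₂ = 6.8/√139 = 0.5768.
Independent samples, unequal variances: SE_diff = √(SE₁² + SE₂²) = √(0.29278921 + 0.33269824) = 0.7909.
z* = 2.576, so margin of error = 2.576 × 0.7909 = 2.0374.
Difference in means = 12.3 − 15.2 = -2.9000.
-2.9000 ± 2.0374 → (-4.9374, -0.8626).
The interval (-4.9374, -0.8626) does not contain 0, so the difference is significant.

significant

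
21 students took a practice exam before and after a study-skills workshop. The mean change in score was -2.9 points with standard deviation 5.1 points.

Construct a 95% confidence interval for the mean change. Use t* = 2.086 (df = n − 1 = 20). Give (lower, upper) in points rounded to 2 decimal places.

(-5.22, -0.58)

Paired design: SE = s_d/√n = 5.1/√21 = 1.1129.
t* = 2.086; margin of error = 2.086 × 1.1129 = 2.3215.
-2.9 ± 2.3215 → (-5.22, -0.58).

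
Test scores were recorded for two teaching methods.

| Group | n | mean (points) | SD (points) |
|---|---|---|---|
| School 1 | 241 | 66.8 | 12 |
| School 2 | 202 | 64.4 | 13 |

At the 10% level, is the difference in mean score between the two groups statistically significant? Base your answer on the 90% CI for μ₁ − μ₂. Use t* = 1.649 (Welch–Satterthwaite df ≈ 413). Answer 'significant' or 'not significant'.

SE₁ = s₁/√n₁ = 12/√241 = 0.7730; SE₂ = 13/√202 = 0.9147.
Independent samples, unequal variances: SE_diff = √(SE₁² + SE₂²) = √(0.597529 + 0.83667609) = 1.1976.
t* = 1.649, so margin of error = 1.649 × 1.1976 = 1.9748.
Difference in means = 66.8 − 64.4 = 2.4000.
2.4000 ± 1.9748 → (0.4252, 4.3748).
The interval (0.4252, 4.3748) does not contain 0, so the difference is significant.

significant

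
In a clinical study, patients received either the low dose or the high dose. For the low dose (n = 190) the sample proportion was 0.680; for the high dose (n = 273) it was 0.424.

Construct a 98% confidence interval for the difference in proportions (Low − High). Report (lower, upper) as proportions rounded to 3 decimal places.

Each SE is √(p̂(1−p̂)/n): √(0.6800·0.3200/190) = 0.03384 and √(0.4240·0.5760/273) = 0.02991.
SE(p̂₁ − p̂₂) = √(SE₁² + SE₂²) = √(0.0011451456 + 0.0008946081) = 0.04516, since the two samples are independent.
At 98% confidence z* = 2.326; margin = 2.326 × 0.04516 = 0.10504.
The difference is 0.6800 − 0.4240 = 0.2560, so the interval is 0.2560 ± 0.10504 = (0.151, 0.361).

(0.151, 0.361)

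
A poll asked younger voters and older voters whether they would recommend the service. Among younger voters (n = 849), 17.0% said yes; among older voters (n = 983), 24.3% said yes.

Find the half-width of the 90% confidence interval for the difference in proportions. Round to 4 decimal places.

SE₁ = √(p̂₁(1−p̂₁)/n₁) = √(0.1700·0.8300/849) = 0.01289; SE₂ = √(0.2430·0.7570/983) = 0.01368.
Independent samples: SE of the difference = √(SE₁² + SE₂²) = √(0.0001661521 + 0.0001871424) = 0.01880.
z* for 90% confidence is 1.645, so the margin of error is 1.645 × 0.01880 = 0.03093.

0.0309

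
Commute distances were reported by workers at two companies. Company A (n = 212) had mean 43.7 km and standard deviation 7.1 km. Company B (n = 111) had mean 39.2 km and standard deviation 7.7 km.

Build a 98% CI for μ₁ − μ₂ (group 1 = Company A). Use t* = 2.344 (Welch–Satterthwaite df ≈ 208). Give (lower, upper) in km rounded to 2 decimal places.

(2.44, 6.56)

SE₁ = s₁/√n₁ = 7.1/√212 = 0.4876; SE₂ = 7.7/√111 = 0.7309.
Independent samples, unequal variances: SE_diff = √(SE₁² + SE₂²) = √(0.23775376 + 0.53421481) = 0.8786.
t* = 2.344, so margin of error = 2.344 × 0.8786 = 2.0594.
Difference in means = 43.7 − 39.2 = 4.5000.
4.5000 ± 2.0594 → (2.44, 6.56).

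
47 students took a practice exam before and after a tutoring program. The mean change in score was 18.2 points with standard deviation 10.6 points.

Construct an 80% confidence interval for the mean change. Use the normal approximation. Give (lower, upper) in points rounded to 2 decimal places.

(16.22, 20.18)

This is a matched-pairs design, so SE = s_d/√n = 10.6/√47 = 1.5462.
Margin = 1.282 × 1.5462 = 1.9822; the interval is 18.2 ± 1.9822 = (16.22, 20.18).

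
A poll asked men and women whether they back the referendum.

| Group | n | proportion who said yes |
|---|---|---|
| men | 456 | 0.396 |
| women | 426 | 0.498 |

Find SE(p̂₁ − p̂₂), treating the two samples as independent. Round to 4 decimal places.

SE₁ = √(p̂₁(1−p̂₁)/n₁) = √(0.3960·0.6040/456) = 0.02290; SE₂ = √(0.4980·0.5020/426) = 0.02422.
Independent samples: SE of the difference = √(SE₁² + SE₂²) = √(0.00052441 + 0.0005866084) = 0.03333.

0.0333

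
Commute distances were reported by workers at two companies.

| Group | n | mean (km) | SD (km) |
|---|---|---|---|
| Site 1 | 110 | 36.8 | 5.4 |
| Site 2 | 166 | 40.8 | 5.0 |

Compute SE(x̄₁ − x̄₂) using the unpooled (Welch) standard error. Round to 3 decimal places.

0.645

SE₁ = s₁/√n₁ = 5.4/√110 = 0.5149; SE₂ = 5.0/√166 = 0.3881.
Independent samples, unequal variances: SE_diff = √(SE₁² + SE₂²) = √(0.26512201 + 0.15062161) = 0.6448.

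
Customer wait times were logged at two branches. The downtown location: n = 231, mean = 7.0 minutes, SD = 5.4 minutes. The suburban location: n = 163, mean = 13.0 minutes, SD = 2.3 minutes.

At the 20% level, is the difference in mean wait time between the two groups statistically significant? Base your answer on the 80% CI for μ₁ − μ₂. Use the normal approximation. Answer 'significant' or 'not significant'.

significant

SE₁ = s₁/√n₁ = 5.4/√231 = 0.3553; SE₂ = 2.3/√163 = 0.1801.
Independent samples, unequal variances: SE_diff = √(SE₁² + SE₂²) = √(0.12623809 + 0.03243601) = 0.3983.
z* = 1.282, so margin of error = 1.282 × 0.3983 = 0.5106.
Difference in means = 7.0 − 13.0 = -6.0000.
-6.0000 ± 0.5106 → (-6.5106, -5.4894).
The interval (-6.5106, -5.4894) does not contain 0, so the difference is significant.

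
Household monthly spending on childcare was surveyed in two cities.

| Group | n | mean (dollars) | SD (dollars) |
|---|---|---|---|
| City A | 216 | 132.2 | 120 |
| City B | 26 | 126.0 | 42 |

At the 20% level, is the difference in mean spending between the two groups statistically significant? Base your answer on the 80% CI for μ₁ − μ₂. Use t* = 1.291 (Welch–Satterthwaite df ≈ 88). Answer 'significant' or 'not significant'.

not significant

Per-group SEs: s₁/√n₁ = 120/√216 = 8.1650, s₂/√n₂ = 42/√26 = 8.2369.
Unpooled SE of the difference: √(66.667225 + 67.84652161) = 11.5980.
Margin of error = t* · SE = 1.291 × 11.5980 = 14.9730.
x̄₁ − x̄₂ = 132.2 − 126.0 = 6.2000.
CI: 6.2000 ± 14.9730 = (-8.7730, 21.1730).
The interval (-8.7730, 21.1730) contains 0, so the difference is not significant.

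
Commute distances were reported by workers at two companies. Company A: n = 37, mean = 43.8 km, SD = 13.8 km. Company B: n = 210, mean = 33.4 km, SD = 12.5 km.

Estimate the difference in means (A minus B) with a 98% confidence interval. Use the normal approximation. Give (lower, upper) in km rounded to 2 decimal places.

Per-group SEs: s₁/√n₁ = 13.8/√37 = 2.2687, s₂/√n₂ = 12.5/√210 = 0.8626.
Unpooled SE of the difference: √(5.14699969 + 0.74407876) = 2.4272.
Margin of error = z* · SE = 2.326 × 2.4272 = 5.6457.
x̄₁ − x̄₂ = 43.8 − 33.4 = 10.4000.
CI: 10.4000 ± 5.6457 = (4.75, 16.05).

(4.75, 16.05)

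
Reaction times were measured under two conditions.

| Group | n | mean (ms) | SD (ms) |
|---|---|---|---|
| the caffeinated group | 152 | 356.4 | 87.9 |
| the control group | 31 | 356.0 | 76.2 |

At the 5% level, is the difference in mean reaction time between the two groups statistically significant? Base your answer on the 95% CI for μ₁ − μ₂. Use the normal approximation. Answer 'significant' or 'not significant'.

Standard errors of each mean: 87.9/√152 = 7.1296 and 76.2/√31 = 13.6859.
SE(x̄₁ − x̄₂) = √(7.1296² + 13.6859²) = 15.4316 for independent samples with unequal variances.
With z* = 1.960, the margin is 1.960 × 15.4316 = 30.2459.
x̄₁ − x̄₂ = 356.4 − 356.0 = 0.4000; the interval is 0.4000 ± 30.2459 = (-29.8459, 30.6459).
The interval (-29.8459, 30.6459) contains 0, so the difference is not significant.

not significant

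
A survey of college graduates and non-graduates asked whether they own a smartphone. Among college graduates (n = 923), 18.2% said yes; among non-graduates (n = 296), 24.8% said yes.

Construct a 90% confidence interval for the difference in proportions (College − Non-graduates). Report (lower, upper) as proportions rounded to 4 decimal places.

(-0.1123, -0.0197)

The two standard errors are √(0.1820×0.8180/923) = 0.01270 and √(0.2480×0.7520/296) = 0.02510.
Because the samples are independent, SE_diff = √(0.01270² + 0.02510²) = 0.02813.
Using z* = 1.645 for 90%, ME = 1.645 × 0.02813 = 0.04627.
p̂₁ − p̂₂ = -0.0660; interval -0.0660 ± 0.04627 gives (-0.1123, -0.0197).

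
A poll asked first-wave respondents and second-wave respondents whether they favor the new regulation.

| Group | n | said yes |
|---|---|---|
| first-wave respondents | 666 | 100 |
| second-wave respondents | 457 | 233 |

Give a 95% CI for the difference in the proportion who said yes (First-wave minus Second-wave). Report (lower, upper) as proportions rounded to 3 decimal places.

p̂₁ = 100/666 = 0.1502 and p̂₂ = 233/457 = 0.5098.
SE₁ = √(p̂₁(1−p̂₁)/n₁) = √(0.1502·0.8498/666) = 0.01384; SE₂ = √(0.5098·0.4902/457) = 0.02338.
Independent samples: SE of the difference = √(SE₁² + SE₂²) = √(0.0001915456 + 0.0005466244) = 0.02717.
z* for 95% confidence is 1.960, so the margin of error is 1.960 × 0.02717 = 0.05325.
Point estimate p̂₁ − p̂₂ = 0.1502 − 0.5098 = -0.3596.
-0.3596 ± 0.05325 → (-0.413, -0.306).

(-0.413, -0.306)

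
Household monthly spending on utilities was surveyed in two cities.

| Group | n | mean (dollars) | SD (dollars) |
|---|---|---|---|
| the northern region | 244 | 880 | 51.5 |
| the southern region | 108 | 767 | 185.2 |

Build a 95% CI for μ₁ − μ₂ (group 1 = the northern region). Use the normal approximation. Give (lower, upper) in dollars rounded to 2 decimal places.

Standard errors of each mean: 51.5/√244 = 3.2969 and 185.2/√108 = 17.8209.
SE(x̄₁ − x̄₂) = √(3.2969² + 17.8209²) = 18.1233 for independent samples with unequal variances.
With z* = 1.960, the margin is 1.960 × 18.1233 = 35.5217.
x̄₁ − x̄₂ = 880 − 767 = 113.0000; the interval is 113.0000 ± 35.5217 = (77.48, 148.52).

(77.48, 148.52)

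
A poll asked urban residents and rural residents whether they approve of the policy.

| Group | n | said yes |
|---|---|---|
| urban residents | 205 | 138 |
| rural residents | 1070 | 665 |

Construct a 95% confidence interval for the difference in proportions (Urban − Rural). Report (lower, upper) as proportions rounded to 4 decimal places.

(-0.0188, 0.1222)

First, p̂₁ = 138/205 = 0.6732; p̂₂ = 665/1070 = 0.6215.
The two standard errors are √(0.6732×0.3268/205) = 0.03276 and √(0.6215×0.3785/1070) = 0.01483.
Because the samples are independent, SE_diff = √(0.03276² + 0.01483²) = 0.03596.
Using z* = 1.960 for 95%, ME = 1.960 × 0.03596 = 0.07048.
p̂₁ − p̂₂ = 0.0517; interval 0.0517 ± 0.07048 gives (-0.0188, 0.1222).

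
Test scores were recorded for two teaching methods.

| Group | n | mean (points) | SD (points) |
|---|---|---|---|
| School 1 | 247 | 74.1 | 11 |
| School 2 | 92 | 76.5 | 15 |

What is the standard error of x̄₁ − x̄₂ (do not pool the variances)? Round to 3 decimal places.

Standard errors of each mean: 11/√247 = 0.6999 and 15/√92 = 1.5639.
SE(x̄₁ − x̄₂) = √(0.6999² + 1.5639²) = 1.7134 for independent samples with unequal variances.

1.713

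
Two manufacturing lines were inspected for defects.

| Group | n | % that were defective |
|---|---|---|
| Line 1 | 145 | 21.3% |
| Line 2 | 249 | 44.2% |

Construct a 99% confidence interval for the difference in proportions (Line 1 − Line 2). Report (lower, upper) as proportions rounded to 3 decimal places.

Each SE is √(p̂(1−p̂)/n): √(0.2130·0.7870/145) = 0.03400 and √(0.4420·0.5580/249) = 0.03147.
SE(p̂₁ − p̂₂) = √(SE₁² + SE₂²) = √(0.001156 + 0.0009903609) = 0.04633, since the two samples are independent.
At 99% confidence z* = 2.576; margin = 2.576 × 0.04633 = 0.11935.
The difference is 0.2130 − 0.4420 = -0.2290, so the interval is -0.2290 ± 0.11935 = (-0.348, -0.110).

(-0.348, -0.110)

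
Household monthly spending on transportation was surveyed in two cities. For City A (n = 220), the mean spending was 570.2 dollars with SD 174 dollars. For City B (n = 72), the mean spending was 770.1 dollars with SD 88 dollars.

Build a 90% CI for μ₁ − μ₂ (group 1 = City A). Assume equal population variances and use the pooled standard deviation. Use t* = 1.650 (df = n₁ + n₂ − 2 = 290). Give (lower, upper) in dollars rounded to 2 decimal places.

Pooled variance s_p² = [219·174² + 71·88²] / (220+72−2) = 24759.5448, so s_p = 157.3517.
SE_diff = s_p·√(1/n₁ + 1/n₂) = 157.3517·√(1/220 + 1/72) = 21.3641.
t* = 1.650; margin = 1.650 × 21.3641 = 35.2508.
Difference = 570.2 − 770.1 = -199.9000.
-199.9000 ± 35.2508 → (-235.15, -164.65).

(-235.15, -164.65)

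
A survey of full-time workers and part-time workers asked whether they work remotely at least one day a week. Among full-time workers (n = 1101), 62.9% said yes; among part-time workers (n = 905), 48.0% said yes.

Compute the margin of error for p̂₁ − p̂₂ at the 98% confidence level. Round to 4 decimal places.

SE₁ = √(p̂₁(1−p̂₁)/n₁) = √(0.6290·0.3710/1101) = 0.01456; SE₂ = √(0.4800·0.5200/905) = 0.01661.
Independent samples: SE of the difference = √(SE₁² + SE₂²) = √(0.0002119936 + 0.0002758921) = 0.02209.
z* for 98% confidence is 2.326, so the margin of error is 2.326 × 0.02209 = 0.05138.

0.0514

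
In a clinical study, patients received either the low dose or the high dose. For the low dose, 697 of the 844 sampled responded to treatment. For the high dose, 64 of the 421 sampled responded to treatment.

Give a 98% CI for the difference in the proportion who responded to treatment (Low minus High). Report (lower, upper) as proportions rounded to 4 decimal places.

Sample proportions: 697/844 = 0.8258, 64/421 = 0.1520.
Each SE is √(p̂(1−p̂)/n): √(0.8258·0.1742/844) = 0.01306 and √(0.1520·0.8480/421) = 0.01750.
SE(p̂₁ − p̂₂) = √(SE₁² + SE₂²) = √(0.0001705636 + 0.00030625) = 0.02184, since the two samples are independent.
At 98% confidence z* = 2.326; margin = 2.326 × 0.02184 = 0.05080.
The difference is 0.8258 − 0.1520 = 0.6738, so the interval is 0.6738 ± 0.05080 = (0.6230, 0.7246).

(0.6230, 0.7246)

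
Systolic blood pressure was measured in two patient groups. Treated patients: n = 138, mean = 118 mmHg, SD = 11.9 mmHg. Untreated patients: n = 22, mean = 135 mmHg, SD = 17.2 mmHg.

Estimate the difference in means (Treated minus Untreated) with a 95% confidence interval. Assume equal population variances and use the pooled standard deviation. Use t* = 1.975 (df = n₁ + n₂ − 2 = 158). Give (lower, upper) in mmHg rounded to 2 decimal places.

Pooled variance s_p² = [137·11.9² + 21·17.2²] / (138+22−2) = 162.1089, so s_p = 12.7322.
SE_diff = s_p·√(1/n₁ + 1/n₂) = 12.7322·√(1/138 + 1/22) = 2.9229.
t* = 1.975; margin = 1.975 × 2.9229 = 5.7727.
Difference = 118 − 135 = -17.0000.
-17.0000 ± 5.7727 → (-22.77, -11.23).

(-22.77, -11.23)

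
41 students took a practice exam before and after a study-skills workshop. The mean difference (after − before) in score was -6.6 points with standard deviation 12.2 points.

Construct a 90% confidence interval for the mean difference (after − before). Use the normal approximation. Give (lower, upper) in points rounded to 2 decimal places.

(-9.73, -3.47)

Paired design: SE = s_d/√n = 12.2/√41 = 1.9053.
z* = 1.645; margin of error = 1.645 × 1.9053 = 3.1342.
-6.6 ± 3.1342 → (-9.73, -3.47).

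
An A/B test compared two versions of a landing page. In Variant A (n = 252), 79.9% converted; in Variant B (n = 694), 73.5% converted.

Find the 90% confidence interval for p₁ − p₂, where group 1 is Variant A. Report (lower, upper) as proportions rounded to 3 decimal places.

(0.014, 0.114)

SE₁ = √(p̂₁(1−p̂₁)/n₁) = √(0.7990·0.2010/252) = 0.02524; SE₂ = √(0.7350·0.2650/694) = 0.01675.
Independent samples: SE of the difference = √(SE₁² + SE₂²) = √(0.0006370576 + 0.0002805625) = 0.03029.
z* for 90% confidence is 1.645, so the margin of error is 1.645 × 0.03029 = 0.04983.
Point estimate p̂₁ − p̂₂ = 0.7990 − 0.7350 = 0.0640.
0.0640 ± 0.04983 → (0.014, 0.114).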